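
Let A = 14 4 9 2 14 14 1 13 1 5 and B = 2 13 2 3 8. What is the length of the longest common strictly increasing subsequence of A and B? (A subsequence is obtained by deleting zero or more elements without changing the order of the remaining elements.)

For each value that appears in both, track the longest common increasing run ending there.
The best achievable length is 2; one witness is 2, 13 (A-positions 4,8, B-positions 1,2).

2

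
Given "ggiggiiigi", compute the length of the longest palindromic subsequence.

One longest palindromic subsequence is igiiigi (positions 3,4,6,7,8,9,10); it reads the same forward and backward, and the interval DP gives dp[1][10] = 7.

7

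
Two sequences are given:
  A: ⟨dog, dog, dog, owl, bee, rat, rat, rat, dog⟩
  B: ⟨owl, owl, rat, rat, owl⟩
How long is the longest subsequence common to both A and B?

3

Backtracking the LCS table gives one alignment: owl (A4,B2) → rat (A6,B3) → rat (A7,B4).
So the longest common subsequence has length 3.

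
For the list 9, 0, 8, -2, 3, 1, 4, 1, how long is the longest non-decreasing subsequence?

3

Scanning left to right, the best length ending at each element is: 9→1, 0→1, 8→2, -2→1, 3→2, 1→2, 4→3, 1→3.
So the longest non-decreasing subsequence has length 3, e.g. 0, 3, 4.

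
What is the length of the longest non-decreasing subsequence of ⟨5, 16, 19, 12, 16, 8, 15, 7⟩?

Let dp[i] be the longest non-decreasing subsequence ending at position i. Then dp = [1, 2, 3, 2, 3, 2, 3, 2].
The maximum is 3; one witness is 5, 16, 19 at positions 1,2,3.

3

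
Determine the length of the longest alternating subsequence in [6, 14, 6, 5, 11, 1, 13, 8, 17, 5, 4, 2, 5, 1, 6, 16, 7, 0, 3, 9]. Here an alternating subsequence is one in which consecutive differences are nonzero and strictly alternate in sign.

Track the best alternating length ending on an up-step vs a down-step at each position: up/down = 1/1, 2/1, 1/3, 1/3, 4/3, 1/5, 6/3, 6/7, 8/1, 6/9, 6/9, 6/9, 10/9, 1/11, 12/9, 12/9, 12/13, 1/13, 14/13, 14/13.
The maximum over both is 14; one such subsequence is 6, 14, 6, 11, 1, 13, 8, 17, 4, 5, 1, 6, 0, 3.

14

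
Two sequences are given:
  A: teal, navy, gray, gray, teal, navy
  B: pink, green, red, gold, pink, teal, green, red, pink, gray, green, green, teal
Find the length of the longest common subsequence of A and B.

A longest common subsequence is teal, gray, teal (length 3); the LCS DP confirms no longer common subsequence exists.

3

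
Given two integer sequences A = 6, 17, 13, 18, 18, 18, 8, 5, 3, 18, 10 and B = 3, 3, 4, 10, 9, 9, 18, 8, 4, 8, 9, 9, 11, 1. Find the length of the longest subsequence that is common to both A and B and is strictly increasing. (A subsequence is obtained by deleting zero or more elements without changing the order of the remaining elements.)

2

A longest common strictly increasing subsequence is 3, 10 (length 2); it appears in order in both A and B, and no longer such subsequence exists.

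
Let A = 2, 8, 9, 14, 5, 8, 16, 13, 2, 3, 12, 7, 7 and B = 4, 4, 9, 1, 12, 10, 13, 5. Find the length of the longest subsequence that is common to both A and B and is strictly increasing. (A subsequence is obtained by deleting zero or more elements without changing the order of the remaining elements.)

A longest common strictly increasing subsequence is 9, 12 (length 2); it appears in order in both A and B, and no longer such subsequence exists.

2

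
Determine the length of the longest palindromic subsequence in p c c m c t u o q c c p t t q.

7

Using dp[i][j] = 2 + dp[i+1][j−1] if the ends match, else max(dp[i+1][j], dp[i][j−1]):
dp[1][15] = 7. A witness is pccqccp at positions 1,2,3,9,10,11,12.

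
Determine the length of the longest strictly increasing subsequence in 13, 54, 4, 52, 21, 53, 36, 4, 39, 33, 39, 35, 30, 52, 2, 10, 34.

5

Scanning left to right, the best length ending at each element is: 13→1, 54→2, 4→1, 52→2, 21→2, 53→3, 36→3, 4→1, 39→4, 33→3, 39→4, 35→4, 30→3, 52→5, 2→1, 10→2, 34→4.
So the longest increasing subsequence has length 5, e.g. 13, 21, 36, 39, 52.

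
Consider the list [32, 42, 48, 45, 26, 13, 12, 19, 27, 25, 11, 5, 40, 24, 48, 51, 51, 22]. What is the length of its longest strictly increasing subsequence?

One longest increasing subsequence is 13, 19, 27, 40, 48, 51 (positions 6,8,9,13,15,16), of length 6; no longer one exists.

6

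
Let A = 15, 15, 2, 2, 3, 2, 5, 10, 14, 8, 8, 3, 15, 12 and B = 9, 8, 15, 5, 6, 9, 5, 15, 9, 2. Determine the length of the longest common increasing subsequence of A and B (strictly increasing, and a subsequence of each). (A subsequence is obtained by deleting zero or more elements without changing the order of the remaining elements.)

2

For each value that appears in both, track the longest common increasing run ending there.
The best achievable length is 2; one witness is 8, 15 (A-positions 10,13, B-positions 2,3).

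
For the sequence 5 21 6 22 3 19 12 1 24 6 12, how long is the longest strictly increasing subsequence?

One longest increasing subsequence is 5, 21, 22, 24 (positions 1,2,4,9), of length 4; no longer one exists.

4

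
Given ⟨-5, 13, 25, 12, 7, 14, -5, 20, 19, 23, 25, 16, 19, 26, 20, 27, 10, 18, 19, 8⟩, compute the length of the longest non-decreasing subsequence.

8

Scanning left to right, the best length ending at each element is: -5→1, 13→2, 25→3, 12→2, 7→2, 14→3, -5→2, 20→4, 19→4, 23→5, 25→6, 16→4, 19→5, 26→7, 20→6, 27→8, 10→3, 18→5, 19→6, 8→3.
So the longest non-decreasing subsequence has length 8, e.g. -5, 13, 14, 20, 23, 25, 26, 27.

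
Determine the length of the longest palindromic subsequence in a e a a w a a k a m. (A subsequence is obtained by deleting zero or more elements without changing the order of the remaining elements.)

7

Using dp[i][j] = 2 + dp[i+1][j−1] if the ends match, else max(dp[i+1][j], dp[i][j−1]):
dp[1][10] = 7. A witness is aaawaaa at positions 1,3,4,5,6,7,9.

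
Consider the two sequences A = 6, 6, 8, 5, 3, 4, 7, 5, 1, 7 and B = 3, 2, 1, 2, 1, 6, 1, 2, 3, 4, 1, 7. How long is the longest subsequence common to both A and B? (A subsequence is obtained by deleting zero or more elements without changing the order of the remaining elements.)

5

Backtracking the LCS table gives one alignment: 6 (A1,B6) → 3 (A5,B9) → 4 (A6,B10) → 1 (A9,B11) → 7 (A10,B12).
So the longest common subsequence has length 5.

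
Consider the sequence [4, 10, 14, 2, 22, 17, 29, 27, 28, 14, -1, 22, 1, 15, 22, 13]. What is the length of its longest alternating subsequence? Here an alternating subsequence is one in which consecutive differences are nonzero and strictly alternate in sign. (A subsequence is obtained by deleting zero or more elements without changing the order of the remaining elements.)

13

Track the best alternating length ending on an up-step vs a down-step at each position: up/down = 1/1, 2/1, 2/1, 1/3, 4/1, 4/5, 6/1, 6/7, 8/7, 4/9, 1/9, 10/9, 10/11, 12/11, 12/9, 12/13.
The maximum over both is 13; one such subsequence is 4, 10, 2, 22, 17, 29, 27, 28, 14, 22, 1, 15, 13.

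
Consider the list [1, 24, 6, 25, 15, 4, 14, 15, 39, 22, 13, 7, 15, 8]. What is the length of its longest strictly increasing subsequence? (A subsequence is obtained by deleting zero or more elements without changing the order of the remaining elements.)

Scanning left to right, the best length ending at each element is: 1→1, 24→2, 6→2, 25→3, 15→3, 4→2, 14→3, 15→4, 39→5, 22→5, 13→3, 7→3, 15→4, 8→4.
So the longest increasing subsequence has length 5, e.g. 1, 6, 14, 15, 39.

5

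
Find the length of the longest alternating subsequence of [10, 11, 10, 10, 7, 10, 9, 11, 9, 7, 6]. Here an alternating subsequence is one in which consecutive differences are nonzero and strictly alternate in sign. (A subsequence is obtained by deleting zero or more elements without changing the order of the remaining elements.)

7

Track the best alternating length ending on an up-step vs a down-step at each position: up/down = 1/1, 2/1, 1/3, 1/3, 1/3, 4/3, 4/5, 6/1, 4/7, 1/7, 1/7.
The maximum over both is 7; one such subsequence is 10, 11, 7, 10, 9, 11, 9.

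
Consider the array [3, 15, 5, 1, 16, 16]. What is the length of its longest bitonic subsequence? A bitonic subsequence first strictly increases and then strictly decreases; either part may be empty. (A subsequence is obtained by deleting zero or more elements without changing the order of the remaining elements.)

4

Let inc[i] be the LIS ending at i and dec[i] the longest strictly decreasing subsequence starting at i. inc = [1, 2, 2, 1, 3, 3], dec = [2, 3, 2, 1, 1, 1].
max_i inc[i]+dec[i]−1 = 4, with one witness 3, 15, 5, 1.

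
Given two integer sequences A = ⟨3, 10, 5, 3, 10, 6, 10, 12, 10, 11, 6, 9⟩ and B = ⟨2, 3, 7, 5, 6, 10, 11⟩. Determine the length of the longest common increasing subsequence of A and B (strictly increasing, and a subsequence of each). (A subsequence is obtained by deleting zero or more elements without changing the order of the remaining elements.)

5

For each value that appears in both, track the longest common increasing run ending there.
The best achievable length is 5; one witness is 3, 5, 6, 10, 11 (A-positions 1,3,6,7,10, B-positions 2,4,5,6,7).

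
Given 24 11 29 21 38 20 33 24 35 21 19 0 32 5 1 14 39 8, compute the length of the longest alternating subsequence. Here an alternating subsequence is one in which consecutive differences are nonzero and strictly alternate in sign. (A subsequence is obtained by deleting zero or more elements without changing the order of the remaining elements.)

14

Track the best alternating length ending on an up-step vs a down-step at each position: up/down = 1/1, 1/2, 3/1, 3/4, 5/1, 3/6, 7/6, 7/8, 9/6, 7/10, 3/10, 1/10, 11/10, 11/12, 11/12, 13/12, 13/1, 13/14.
The maximum over both is 14; one such subsequence is 24, 11, 29, 21, 38, 20, 33, 24, 35, 21, 32, 5, 14, 8.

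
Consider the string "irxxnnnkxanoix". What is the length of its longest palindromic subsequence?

Using dp[i][j] = 2 + dp[i+1][j−1] if the ends match, else max(dp[i+1][j], dp[i][j−1]):
dp[1][14] = 7. A witness is xxnnnxx at positions 3,4,5,6,7,9,14.

7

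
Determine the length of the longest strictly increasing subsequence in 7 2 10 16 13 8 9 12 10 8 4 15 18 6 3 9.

6

Let dp[i] be the longest increasing subsequence ending at position i. Then dp = [1, 1, 2, 3, 3, 2, 3, 4, 4, 2, 2, 5, 6, 3, 2, 4].
The maximum is 6; one witness is 7, 8, 9, 12, 15, 18 at positions 1,6,7,8,12,13.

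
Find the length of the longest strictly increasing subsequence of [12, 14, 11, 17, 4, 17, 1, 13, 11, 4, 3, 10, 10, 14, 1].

4

Scanning left to right, the best length ending at each element is: 12→1, 14→2, 11→1, 17→3, 4→1, 17→3, 1→1, 13→2, 11→2, 4→2, 3→2, 10→3, 10→3, 14→4, 1→1.
So the longest increasing subsequence has length 4, e.g. 1, 4, 10, 14.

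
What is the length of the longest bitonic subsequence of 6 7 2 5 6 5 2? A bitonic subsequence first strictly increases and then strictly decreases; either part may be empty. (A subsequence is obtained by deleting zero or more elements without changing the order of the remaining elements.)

Let inc[i] be the LIS ending at i and dec[i] the longest strictly decreasing subsequence starting at i. inc = [1, 2, 1, 2, 3, 2, 1], dec = [3, 4, 1, 2, 3, 2, 1].
max_i inc[i]+dec[i]−1 = 5, with one witness 6, 7, 6, 5, 2.

5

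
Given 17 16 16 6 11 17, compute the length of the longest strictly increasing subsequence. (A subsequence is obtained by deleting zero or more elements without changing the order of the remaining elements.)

Let dp[i] be the longest increasing subsequence ending at position i. Then dp = [1, 1, 1, 1, 2, 3].
The maximum is 3; one witness is 6, 11, 17 at positions 4,5,6.

3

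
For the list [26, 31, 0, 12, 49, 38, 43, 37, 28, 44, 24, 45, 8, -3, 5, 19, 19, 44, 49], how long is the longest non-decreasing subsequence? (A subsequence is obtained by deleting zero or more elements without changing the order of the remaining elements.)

One longest non-decreasing subsequence is 26, 31, 38, 43, 44, 45, 49 (positions 1,2,6,7,10,12,19), of length 7; no longer one exists.

7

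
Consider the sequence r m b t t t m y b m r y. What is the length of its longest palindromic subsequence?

Using dp[i][j] = 2 + dp[i+1][j−1] if the ends match, else max(dp[i+1][j], dp[i][j−1]):
dp[1][12] = 9. A witness is rmbtttbmr at positions 1,2,3,4,5,6,9,10,11.

9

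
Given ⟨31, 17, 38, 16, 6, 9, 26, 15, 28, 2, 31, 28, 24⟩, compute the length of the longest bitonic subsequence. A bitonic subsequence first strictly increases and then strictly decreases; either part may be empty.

7

One longest bitonic subsequence is 6, 9, 26, 28, 31, 28, 24 (positions 5,6,7,9,11,12,13): it rises to 31 then falls. Length 7 is optimal.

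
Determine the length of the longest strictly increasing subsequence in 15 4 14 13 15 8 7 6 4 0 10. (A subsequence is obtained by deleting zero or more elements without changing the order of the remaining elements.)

Scanning left to right, the best length ending at each element is: 15→1, 4→1, 14→2, 13→2, 15→3, 8→2, 7→2, 6→2, 4→1, 0→1, 10→3.
So the longest increasing subsequence has length 3, e.g. 4, 14, 15.

3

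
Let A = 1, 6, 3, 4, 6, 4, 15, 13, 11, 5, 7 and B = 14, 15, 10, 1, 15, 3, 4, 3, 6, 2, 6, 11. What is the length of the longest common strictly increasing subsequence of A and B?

5

A longest common strictly increasing subsequence is 1, 3, 4, 6, 11 (length 5); it appears in order in both A and B, and no longer such subsequence exists.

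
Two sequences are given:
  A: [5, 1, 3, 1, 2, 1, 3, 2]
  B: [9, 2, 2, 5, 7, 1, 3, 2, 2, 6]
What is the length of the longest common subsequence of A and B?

5

Backtracking the LCS table gives one alignment: 5 (A1,B4) → 1 (A2,B6) → 3 (A3,B7) → 2 (A5,B8) → 2 (A8,B9).
So the longest common subsequence has length 5.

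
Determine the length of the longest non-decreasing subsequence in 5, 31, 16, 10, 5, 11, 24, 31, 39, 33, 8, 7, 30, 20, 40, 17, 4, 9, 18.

Scanning left to right, the best length ending at each element is: 5→1, 31→2, 16→2, 10→2, 5→2, 11→3, 24→4, 31→5, 39→6, 33→6, 8→3, 7→3, 30→5, 20→4, 40→7, 17→4, 4→1, 9→4, 18→5.
So the longest non-decreasing subsequence has length 7, e.g. 5, 10, 11, 24, 31, 39, 40.

7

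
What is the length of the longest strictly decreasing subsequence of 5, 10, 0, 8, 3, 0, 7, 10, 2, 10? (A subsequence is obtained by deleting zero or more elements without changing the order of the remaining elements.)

4

Scanning left to right, the best length ending at each element is: 5→1, 10→1, 0→2, 8→2, 3→3, 0→4, 7→3, 10→1, 2→4, 10→1.
So the longest decreasing subsequence has length 4, e.g. 10, 8, 3, 0.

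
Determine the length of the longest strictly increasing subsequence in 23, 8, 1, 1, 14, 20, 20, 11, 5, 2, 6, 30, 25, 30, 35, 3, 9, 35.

6

Let dp[i] be the longest increasing subsequence ending at position i. Then dp = [1, 1, 1, 1, 2, 3, 3, 2, 2, 2, 3, 4, 4, 5, 6, 3, 4, 6].
The maximum is 6; one witness is 8, 14, 20, 25, 30, 35 at positions 2,5,6,13,14,15.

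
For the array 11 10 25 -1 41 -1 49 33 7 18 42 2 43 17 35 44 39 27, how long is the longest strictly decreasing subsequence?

Let dp[i] be the longest decreasing subsequence ending at position i. Then dp = [1, 2, 1, 3, 1, 3, 1, 2, 3, 3, 2, 4, 2, 4, 3, 2, 3, 4].
The maximum is 4; one witness is 11, 10, 7, 2 at positions 1,2,9,12.

4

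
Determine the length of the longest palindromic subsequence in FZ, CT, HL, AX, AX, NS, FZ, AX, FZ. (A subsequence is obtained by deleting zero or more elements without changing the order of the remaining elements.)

One longest palindromic subsequence is FZ AX FZ AX FZ (positions 1,4,7,8,9); it reads the same forward and backward, and the interval DP gives dp[1][9] = 5.

5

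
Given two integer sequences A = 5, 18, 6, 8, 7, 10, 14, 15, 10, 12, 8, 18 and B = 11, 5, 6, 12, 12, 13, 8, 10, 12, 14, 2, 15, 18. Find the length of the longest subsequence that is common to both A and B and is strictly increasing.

7

A longest common strictly increasing subsequence is 5, 6, 8, 10, 14, 15, 18 (length 7); it appears in order in both A and B, and no longer such subsequence exists.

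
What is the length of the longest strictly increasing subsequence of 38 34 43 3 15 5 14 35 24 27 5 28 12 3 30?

7

Scanning left to right, the best length ending at each element is: 38→1, 34→1, 43→2, 3→1, 15→2, 5→2, 14→3, 35→4, 24→4, 27→5, 5→2, 28→6, 12→3, 3→1, 30→7.
So the longest increasing subsequence has length 7, e.g. 3, 5, 14, 24, 27, 28, 30.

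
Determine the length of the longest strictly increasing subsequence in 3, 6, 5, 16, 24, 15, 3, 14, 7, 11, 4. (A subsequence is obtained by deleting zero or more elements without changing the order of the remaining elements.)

4

Let dp[i] be the longest increasing subsequence ending at position i. Then dp = [1, 2, 2, 3, 4, 3, 1, 3, 3, 4, 2].
The maximum is 4; one witness is 3, 6, 16, 24 at positions 1,2,4,5.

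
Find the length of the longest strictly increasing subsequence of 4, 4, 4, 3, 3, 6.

2

One longest increasing subsequence is 4, 6 (positions 1,6), of length 2; no longer one exists.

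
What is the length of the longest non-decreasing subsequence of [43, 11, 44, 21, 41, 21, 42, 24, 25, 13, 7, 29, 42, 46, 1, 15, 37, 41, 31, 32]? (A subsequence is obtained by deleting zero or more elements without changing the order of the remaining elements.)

8

One longest non-decreasing subsequence is 11, 21, 21, 24, 25, 29, 42, 46 (positions 2,4,6,8,9,12,13,14), of length 8; no longer one exists.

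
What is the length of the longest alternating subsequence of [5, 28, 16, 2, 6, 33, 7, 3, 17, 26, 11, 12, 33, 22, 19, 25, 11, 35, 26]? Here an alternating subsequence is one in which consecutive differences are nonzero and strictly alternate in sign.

Track the best alternating length ending on an up-step vs a down-step at each position: up/down = 1/1, 2/1, 2/3, 1/3, 4/3, 4/1, 4/5, 4/5, 6/5, 6/5, 6/7, 8/7, 8/1, 8/9, 8/9, 10/9, 6/11, 12/1, 12/13.
The maximum over both is 13; one such subsequence is 5, 28, 16, 33, 7, 17, 11, 33, 22, 25, 11, 35, 26.

13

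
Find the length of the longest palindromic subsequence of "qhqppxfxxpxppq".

One longest palindromic subsequence is qppxxxxppq (positions 1,4,5,6,8,9,11,12,13,14); it reads the same forward and backward, and the interval DP gives dp[1][14] = 10.

10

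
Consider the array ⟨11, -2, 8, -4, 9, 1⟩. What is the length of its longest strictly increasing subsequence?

3

Scanning left to right, the best length ending at each element is: 11→1, -2→1, 8→2, -4→1, 9→3, 1→2.
So the longest increasing subsequence has length 3, e.g. -2, 8, 9.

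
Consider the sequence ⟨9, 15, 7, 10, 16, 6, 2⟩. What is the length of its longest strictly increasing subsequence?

3

Let dp[i] be the longest increasing subsequence ending at position i. Then dp = [1, 2, 1, 2, 3, 1, 1].
The maximum is 3; one witness is 9, 15, 16 at positions 1,2,5.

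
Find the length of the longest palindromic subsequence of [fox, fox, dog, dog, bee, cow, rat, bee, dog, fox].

Using dp[i][j] = 2 + dp[i+1][j−1] if the ends match, else max(dp[i+1][j], dp[i][j−1]):
dp[1][10] = 7. A witness is fox dog bee rat bee dog fox at positions 1,3,5,7,8,9,10.

7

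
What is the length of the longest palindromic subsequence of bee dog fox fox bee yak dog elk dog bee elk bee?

7

One longest palindromic subsequence is bee bee dog elk dog bee bee (positions 1,5,7,8,9,10,12); it reads the same forward and backward, and the interval DP gives dp[1][12] = 7.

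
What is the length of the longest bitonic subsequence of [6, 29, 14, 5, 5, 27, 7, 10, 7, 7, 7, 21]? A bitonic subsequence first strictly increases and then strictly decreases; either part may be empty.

5

Let inc[i] be the LIS ending at i and dec[i] the longest strictly decreasing subsequence starting at i. inc = [1, 2, 2, 1, 1, 3, 2, 3, 2, 2, 2, 4], dec = [2, 4, 3, 1, 1, 3, 1, 2, 1, 1, 1, 1].
max_i inc[i]+dec[i]−1 = 5, with one witness 6, 29, 27, 10, 7.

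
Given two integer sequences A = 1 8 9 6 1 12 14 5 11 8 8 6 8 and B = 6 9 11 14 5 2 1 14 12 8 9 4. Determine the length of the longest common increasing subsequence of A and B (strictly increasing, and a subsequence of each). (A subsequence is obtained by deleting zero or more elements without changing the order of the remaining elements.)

For each value that appears in both, track the longest common increasing run ending there.
The best achievable length is 3; one witness is 1, 8, 9 (A-positions 1,2,3, B-positions 7,10,11).

3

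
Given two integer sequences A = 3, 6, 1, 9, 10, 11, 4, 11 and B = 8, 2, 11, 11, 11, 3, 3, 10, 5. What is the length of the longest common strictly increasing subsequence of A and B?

2

For each value that appears in both, track the longest common increasing run ending there.
The best achievable length is 2; one witness is 3, 10 (A-positions 1,5, B-positions 6,8).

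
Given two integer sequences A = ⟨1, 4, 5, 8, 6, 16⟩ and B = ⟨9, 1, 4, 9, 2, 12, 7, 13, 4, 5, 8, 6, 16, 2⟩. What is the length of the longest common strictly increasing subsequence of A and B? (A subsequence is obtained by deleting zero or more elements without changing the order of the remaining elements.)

5

A longest common strictly increasing subsequence is 1, 4, 5, 8, 16 (length 5); it appears in order in both A and B, and no longer such subsequence exists.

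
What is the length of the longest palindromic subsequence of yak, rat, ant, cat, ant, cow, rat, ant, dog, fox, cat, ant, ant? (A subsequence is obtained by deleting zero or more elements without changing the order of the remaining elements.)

One longest palindromic subsequence is ant cat ant rat ant cat ant (positions 3,4,5,7,8,11,13); it reads the same forward and backward, and the interval DP gives dp[1][13] = 7.

7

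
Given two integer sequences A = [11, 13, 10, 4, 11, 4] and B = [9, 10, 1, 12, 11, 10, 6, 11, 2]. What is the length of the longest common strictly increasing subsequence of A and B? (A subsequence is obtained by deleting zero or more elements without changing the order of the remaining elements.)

A longest common strictly increasing subsequence is 10, 11 (length 2); it appears in order in both A and B, and no longer such subsequence exists.

2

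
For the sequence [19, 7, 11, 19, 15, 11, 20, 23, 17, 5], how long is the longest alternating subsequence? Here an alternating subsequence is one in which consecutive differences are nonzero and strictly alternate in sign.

A longest alternating subsequence is 19, 7, 19, 15, 20, 17 (positions 1,2,4,5,7,9); its 5 consecutive differences strictly alternate in sign, and length 6 is optimal.

6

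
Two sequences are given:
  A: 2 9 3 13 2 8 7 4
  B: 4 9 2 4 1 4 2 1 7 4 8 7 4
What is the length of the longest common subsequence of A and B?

Backtracking the LCS table gives one alignment: 2 (A1,B3) → 2 (A5,B7) → 8 (A6,B11) → 7 (A7,B12) → 4 (A8,B13).
So the longest common subsequence has length 5.

5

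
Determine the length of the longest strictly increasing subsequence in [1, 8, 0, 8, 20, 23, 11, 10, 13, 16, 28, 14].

6

One longest increasing subsequence is 1, 8, 11, 13, 16, 28 (positions 1,2,7,9,10,11), of length 6; no longer one exists.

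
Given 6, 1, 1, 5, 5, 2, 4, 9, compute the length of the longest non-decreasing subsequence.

5

Scanning left to right, the best length ending at each element is: 6→1, 1→1, 1→2, 5→3, 5→4, 2→3, 4→4, 9→5.
So the longest non-decreasing subsequence has length 5, e.g. 1, 1, 5, 5, 9.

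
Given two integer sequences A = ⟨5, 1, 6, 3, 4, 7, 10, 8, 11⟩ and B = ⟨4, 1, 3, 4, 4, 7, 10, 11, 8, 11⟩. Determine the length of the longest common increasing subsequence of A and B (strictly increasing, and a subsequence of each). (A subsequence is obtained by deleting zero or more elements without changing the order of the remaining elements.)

A longest common strictly increasing subsequence is 1, 3, 4, 7, 10, 11 (length 6); it appears in order in both A and B, and no longer such subsequence exists.

6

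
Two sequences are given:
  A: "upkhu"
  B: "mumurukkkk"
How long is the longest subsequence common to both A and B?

2

Backtracking the LCS table gives one alignment: u (A1,B6) → k (A3,B10).
So the longest common subsequence has length 2.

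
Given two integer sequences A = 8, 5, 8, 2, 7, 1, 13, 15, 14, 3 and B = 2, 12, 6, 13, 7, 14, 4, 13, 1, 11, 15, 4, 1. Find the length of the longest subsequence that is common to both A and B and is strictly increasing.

4

A longest common strictly increasing subsequence is 2, 7, 13, 15 (length 4); it appears in order in both A and B, and no longer such subsequence exists.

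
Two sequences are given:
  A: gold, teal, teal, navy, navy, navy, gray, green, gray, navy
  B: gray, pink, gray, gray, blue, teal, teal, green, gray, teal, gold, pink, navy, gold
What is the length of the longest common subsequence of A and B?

Backtracking the LCS table gives one alignment: teal (A2,B6) → teal (A3,B7) → green (A8,B8) → gray (A9,B9) → navy (A10,B13).
So the longest common subsequence has length 5.

5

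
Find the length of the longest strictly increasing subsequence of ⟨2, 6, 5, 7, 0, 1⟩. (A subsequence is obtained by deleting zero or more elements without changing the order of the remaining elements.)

One longest increasing subsequence is 2, 6, 7 (positions 1,2,4), of length 3; no longer one exists.

3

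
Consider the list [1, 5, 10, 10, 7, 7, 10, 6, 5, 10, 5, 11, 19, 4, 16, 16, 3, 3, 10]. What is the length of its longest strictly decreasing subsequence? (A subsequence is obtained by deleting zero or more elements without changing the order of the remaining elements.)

6

Scanning left to right, the best length ending at each element is: 1→1, 5→1, 10→1, 10→1, 7→2, 7→2, 10→1, 6→3, 5→4, 10→1, 5→4, 11→1, 19→1, 4→5, 16→2, 16→2, 3→6, 3→6, 10→3.
So the longest decreasing subsequence has length 6, e.g. 10, 7, 6, 5, 4, 3.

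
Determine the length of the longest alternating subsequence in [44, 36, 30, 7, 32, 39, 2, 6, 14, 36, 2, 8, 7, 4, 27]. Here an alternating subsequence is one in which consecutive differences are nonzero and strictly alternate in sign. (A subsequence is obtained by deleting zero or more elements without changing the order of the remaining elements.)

Track the best alternating length ending on an up-step vs a down-step at each position: up/down = 1/1, 1/2, 1/2, 1/2, 3/2, 3/2, 1/4, 5/4, 5/4, 5/4, 1/6, 7/6, 7/8, 7/8, 9/6.
The maximum over both is 9; one such subsequence is 44, 30, 32, 2, 6, 2, 8, 7, 27.

9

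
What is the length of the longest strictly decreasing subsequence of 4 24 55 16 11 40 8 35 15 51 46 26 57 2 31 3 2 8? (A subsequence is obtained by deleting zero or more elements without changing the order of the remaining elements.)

6

Let dp[i] be the longest decreasing subsequence ending at position i. Then dp = [1, 1, 1, 2, 3, 2, 4, 3, 4, 2, 3, 4, 1, 5, 4, 5, 6, 5].
The maximum is 6; one witness is 24, 16, 11, 8, 3, 2 at positions 2,4,5,7,16,17.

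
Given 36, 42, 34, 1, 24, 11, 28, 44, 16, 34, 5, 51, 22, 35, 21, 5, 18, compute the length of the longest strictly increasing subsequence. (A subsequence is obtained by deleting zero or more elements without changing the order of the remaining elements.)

5

Let dp[i] be the longest increasing subsequence ending at position i. Then dp = [1, 2, 1, 1, 2, 2, 3, 4, 3, 4, 2, 5, 4, 5, 4, 2, 4].
The maximum is 5; one witness is 1, 24, 28, 44, 51 at positions 4,5,7,8,12.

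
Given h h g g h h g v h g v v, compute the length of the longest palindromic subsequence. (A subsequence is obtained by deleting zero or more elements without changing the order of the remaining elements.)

One longest palindromic subsequence is gghhgg (positions 3,4,5,6,7,10); it reads the same forward and backward, and the interval DP gives dp[1][12] = 6.

6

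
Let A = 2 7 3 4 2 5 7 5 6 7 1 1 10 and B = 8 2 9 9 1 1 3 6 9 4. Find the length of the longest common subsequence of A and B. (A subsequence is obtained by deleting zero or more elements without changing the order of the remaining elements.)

3

Backtracking the LCS table gives one alignment: 2 (A1,B2) → 3 (A3,B7) → 4 (A4,B10).
So the longest common subsequence has length 3.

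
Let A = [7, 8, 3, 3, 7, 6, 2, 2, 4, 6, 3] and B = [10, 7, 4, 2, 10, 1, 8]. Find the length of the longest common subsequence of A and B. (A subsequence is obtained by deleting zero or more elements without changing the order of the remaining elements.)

Backtracking the LCS table gives one alignment: 7 (A1,B2) → 8 (A2,B7).
So the longest common subsequence has length 2.

2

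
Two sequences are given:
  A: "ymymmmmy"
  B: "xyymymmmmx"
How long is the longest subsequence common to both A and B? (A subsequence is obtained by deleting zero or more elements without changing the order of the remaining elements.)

A longest common subsequence is ymymmmm (length 7); the LCS DP confirms no longer common subsequence exists.

7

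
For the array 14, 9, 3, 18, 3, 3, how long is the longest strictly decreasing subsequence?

One longest decreasing subsequence is 14, 9, 3 (positions 1,2,3), of length 3; no longer one exists.

3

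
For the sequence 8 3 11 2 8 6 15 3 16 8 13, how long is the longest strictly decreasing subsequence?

Scanning left to right, the best length ending at each element is: 8→1, 3→2, 11→1, 2→3, 8→2, 6→3, 15→1, 3→4, 16→1, 8→2, 13→2.
So the longest decreasing subsequence has length 4, e.g. 11, 8, 6, 3.

4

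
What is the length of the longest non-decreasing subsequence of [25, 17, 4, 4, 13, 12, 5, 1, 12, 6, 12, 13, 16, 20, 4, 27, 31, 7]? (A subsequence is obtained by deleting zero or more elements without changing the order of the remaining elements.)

Let dp[i] be the longest non-decreasing subsequence ending at position i. Then dp = [1, 1, 1, 2, 3, 3, 3, 1, 4, 4, 5, 6, 7, 8, 3, 9, 10, 5].
The maximum is 10; one witness is 4, 4, 12, 12, 12, 13, 16, 20, 27, 31 at positions 3,4,6,9,11,12,13,14,16,17.

10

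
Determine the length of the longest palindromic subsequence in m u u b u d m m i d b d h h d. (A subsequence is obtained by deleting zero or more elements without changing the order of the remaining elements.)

6

Using dp[i][j] = 2 + dp[i+1][j−1] if the ends match, else max(dp[i+1][j], dp[i][j−1]):
dp[1][15] = 6. A witness is bdmmdb at positions 4,6,7,8,10,11.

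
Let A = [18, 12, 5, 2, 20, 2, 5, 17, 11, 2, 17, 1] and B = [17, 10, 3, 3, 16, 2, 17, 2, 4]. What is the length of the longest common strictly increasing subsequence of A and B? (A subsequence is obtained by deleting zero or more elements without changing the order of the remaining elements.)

For each value that appears in both, track the longest common increasing run ending there.
The best achievable length is 2; one witness is 2, 17 (A-positions 4,8, B-positions 6,7).

2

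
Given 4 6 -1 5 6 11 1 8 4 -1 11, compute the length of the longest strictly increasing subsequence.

5

Let dp[i] be the longest increasing subsequence ending at position i. Then dp = [1, 2, 1, 2, 3, 4, 2, 4, 3, 1, 5].
The maximum is 5; one witness is 4, 5, 6, 8, 11 at positions 1,4,5,8,11.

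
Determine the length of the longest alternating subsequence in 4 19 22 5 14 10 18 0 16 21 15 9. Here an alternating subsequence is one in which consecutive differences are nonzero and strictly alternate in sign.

9

Track the best alternating length ending on an up-step vs a down-step at each position: up/down = 1/1, 2/1, 2/1, 2/3, 4/3, 4/5, 6/3, 1/7, 8/7, 8/3, 8/9, 8/9.
The maximum over both is 9; one such subsequence is 4, 19, 5, 14, 10, 18, 0, 16, 15.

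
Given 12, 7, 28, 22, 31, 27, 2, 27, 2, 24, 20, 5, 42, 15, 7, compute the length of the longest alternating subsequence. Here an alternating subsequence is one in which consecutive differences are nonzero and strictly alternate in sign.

12

A longest alternating subsequence is 12, 7, 28, 22, 31, 2, 27, 2, 24, 20, 42, 15 (positions 1,2,3,4,5,7,8,9,10,11,13,14); its 11 consecutive differences strictly alternate in sign, and length 12 is optimal.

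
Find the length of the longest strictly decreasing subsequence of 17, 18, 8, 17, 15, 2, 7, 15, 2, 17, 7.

5

Scanning left to right, the best length ending at each element is: 17→1, 18→1, 8→2, 17→2, 15→3, 2→4, 7→4, 15→3, 2→5, 17→2, 7→4.
So the longest decreasing subsequence has length 5, e.g. 18, 17, 15, 7, 2.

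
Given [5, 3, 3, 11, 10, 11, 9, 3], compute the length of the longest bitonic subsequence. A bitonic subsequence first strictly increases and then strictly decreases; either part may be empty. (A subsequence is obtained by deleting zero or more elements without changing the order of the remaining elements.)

5

Let inc[i] be the LIS ending at i and dec[i] the longest strictly decreasing subsequence starting at i. inc = [1, 1, 1, 2, 2, 3, 2, 1], dec = [2, 1, 1, 4, 3, 3, 2, 1].
max_i inc[i]+dec[i]−1 = 5, with one witness 5, 11, 10, 9, 3.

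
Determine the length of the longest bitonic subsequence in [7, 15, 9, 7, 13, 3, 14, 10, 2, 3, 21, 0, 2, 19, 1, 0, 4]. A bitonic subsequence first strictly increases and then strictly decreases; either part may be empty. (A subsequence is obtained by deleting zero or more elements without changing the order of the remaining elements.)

9

One longest bitonic subsequence is 7, 9, 13, 14, 10, 3, 2, 1, 0 (positions 1,3,5,7,8,10,13,15,16): it rises to 14 then falls. Length 9 is optimal.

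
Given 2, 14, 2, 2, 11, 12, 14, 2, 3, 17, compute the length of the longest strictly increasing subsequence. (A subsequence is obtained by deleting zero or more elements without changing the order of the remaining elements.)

One longest increasing subsequence is 2, 11, 12, 14, 17 (positions 1,5,6,7,10), of length 5; no longer one exists.

5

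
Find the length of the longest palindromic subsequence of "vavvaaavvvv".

9

One longest palindromic subsequence is vvvaaavvv (positions 1,3,4,5,6,7,9,10,11); it reads the same forward and backward, and the interval DP gives dp[1][11] = 9.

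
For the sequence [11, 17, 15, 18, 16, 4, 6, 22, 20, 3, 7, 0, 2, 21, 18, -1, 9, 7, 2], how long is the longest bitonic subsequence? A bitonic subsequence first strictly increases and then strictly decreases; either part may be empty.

9

Let inc[i] be the LIS ending at i and dec[i] the longest strictly decreasing subsequence starting at i. inc = [1, 2, 2, 3, 3, 1, 2, 4, 4, 1, 3, 1, 2, 5, 4, 1, 4, 3, 2], dec = [5, 6, 5, 6, 5, 4, 4, 6, 5, 3, 3, 2, 2, 5, 4, 1, 3, 2, 1].
max_i inc[i]+dec[i]−1 = 9, with one witness 11, 17, 18, 22, 21, 18, 9, 7, 2.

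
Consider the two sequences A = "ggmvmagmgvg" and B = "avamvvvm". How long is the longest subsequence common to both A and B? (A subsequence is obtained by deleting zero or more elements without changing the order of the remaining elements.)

Backtracking the LCS table gives one alignment: v (A4,B2) → a (A6,B3) → m (A8,B4) → v (A10,B7).
So the longest common subsequence has length 4.

4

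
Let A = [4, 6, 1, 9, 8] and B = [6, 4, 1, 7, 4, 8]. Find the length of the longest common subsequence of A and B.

Backtracking the LCS table gives one alignment: 4 (A1,B2) → 1 (A3,B3) → 8 (A5,B6).
So the longest common subsequence has length 3.

3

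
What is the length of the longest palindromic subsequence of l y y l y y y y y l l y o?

One longest palindromic subsequence is ylyyyyyly (positions 3,4,5,6,7,8,9,11,12); it reads the same forward and backward, and the interval DP gives dp[1][13] = 9.

9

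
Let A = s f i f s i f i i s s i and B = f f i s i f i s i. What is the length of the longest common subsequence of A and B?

8

A longest common subsequence is fisifisi (length 8); the LCS DP confirms no longer common subsequence exists.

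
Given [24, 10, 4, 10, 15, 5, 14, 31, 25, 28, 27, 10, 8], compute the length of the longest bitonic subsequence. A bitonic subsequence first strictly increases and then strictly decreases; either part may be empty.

8

Let inc[i] be the LIS ending at i and dec[i] the longest strictly decreasing subsequence starting at i. inc = [1, 1, 1, 2, 3, 2, 3, 4, 4, 5, 5, 3, 3], dec = [5, 2, 1, 2, 4, 1, 3, 5, 3, 4, 3, 2, 1].
max_i inc[i]+dec[i]−1 = 8, with one witness 4, 10, 15, 31, 28, 27, 10, 8.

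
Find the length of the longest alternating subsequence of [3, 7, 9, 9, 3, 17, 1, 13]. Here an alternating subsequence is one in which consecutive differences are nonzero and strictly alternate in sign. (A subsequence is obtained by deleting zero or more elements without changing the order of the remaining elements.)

A longest alternating subsequence is 3, 7, 3, 17, 1, 13 (positions 1,2,5,6,7,8); its 5 consecutive differences strictly alternate in sign, and length 6 is optimal.

6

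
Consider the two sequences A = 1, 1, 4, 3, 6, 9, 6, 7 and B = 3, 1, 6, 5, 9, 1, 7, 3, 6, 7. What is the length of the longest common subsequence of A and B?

5

A longest common subsequence is 1, 1, 3, 6, 7 (length 5); the LCS DP confirms no longer common subsequence exists.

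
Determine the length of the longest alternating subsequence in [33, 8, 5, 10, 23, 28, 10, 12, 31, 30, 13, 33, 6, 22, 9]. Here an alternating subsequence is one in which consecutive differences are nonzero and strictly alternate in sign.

10

Track the best alternating length ending on an up-step vs a down-step at each position: up/down = 1/1, 1/2, 1/2, 3/2, 3/2, 3/2, 3/4, 5/4, 5/2, 5/6, 5/6, 7/1, 3/8, 9/8, 9/10.
The maximum over both is 10; one such subsequence is 33, 8, 23, 10, 31, 30, 33, 6, 22, 9.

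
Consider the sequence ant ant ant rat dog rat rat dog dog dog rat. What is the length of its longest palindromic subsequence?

One longest palindromic subsequence is rat dog dog dog dog rat (positions 4,5,8,9,10,11); it reads the same forward and backward, and the interval DP gives dp[1][11] = 6.

6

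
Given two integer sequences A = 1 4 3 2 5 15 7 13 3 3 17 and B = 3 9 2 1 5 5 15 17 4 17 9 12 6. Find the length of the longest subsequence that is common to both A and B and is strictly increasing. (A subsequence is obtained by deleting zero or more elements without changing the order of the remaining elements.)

For each value that appears in both, track the longest common increasing run ending there.
The best achievable length is 4; one witness is 3, 5, 15, 17 (A-positions 3,5,6,11, B-positions 1,5,7,8).

4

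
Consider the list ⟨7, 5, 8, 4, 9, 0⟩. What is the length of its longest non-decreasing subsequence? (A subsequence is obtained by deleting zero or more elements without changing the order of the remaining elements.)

3

Scanning left to right, the best length ending at each element is: 7→1, 5→1, 8→2, 4→1, 9→3, 0→1.
So the longest non-decreasing subsequence has length 3, e.g. 7, 8, 9.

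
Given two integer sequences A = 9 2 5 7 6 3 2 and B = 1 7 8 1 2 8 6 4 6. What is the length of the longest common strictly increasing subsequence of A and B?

2

A longest common strictly increasing subsequence is 2, 6 (length 2); it appears in order in both A and B, and no longer such subsequence exists.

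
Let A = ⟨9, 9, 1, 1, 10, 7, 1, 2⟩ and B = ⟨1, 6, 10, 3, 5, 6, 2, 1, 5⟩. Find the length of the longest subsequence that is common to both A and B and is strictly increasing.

2

For each value that appears in both, track the longest common increasing run ending there.
The best achievable length is 2; one witness is 1, 10 (A-positions 3,5, B-positions 1,3).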